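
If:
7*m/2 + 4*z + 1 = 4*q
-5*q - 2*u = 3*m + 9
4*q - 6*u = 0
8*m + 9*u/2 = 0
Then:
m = 81/125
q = -216/125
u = -144/125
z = -509/200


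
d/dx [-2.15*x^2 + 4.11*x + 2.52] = 4.11 - 4.3*x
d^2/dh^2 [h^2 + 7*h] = 2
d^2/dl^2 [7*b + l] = 0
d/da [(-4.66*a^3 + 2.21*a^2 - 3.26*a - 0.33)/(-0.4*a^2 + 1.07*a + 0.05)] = (1.864*a^4 - 9.9724*a^3 + 0.361700000000001*a^2 - 0.0430000000000001*a + 0.1901)/(0.16*a^4 - 0.856*a^3 + 1.1049*a^2 + 0.107*a + 0.0025)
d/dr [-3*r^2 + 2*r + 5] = 2 - 6*r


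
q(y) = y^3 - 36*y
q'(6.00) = 72.00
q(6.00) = 0.00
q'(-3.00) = -9.00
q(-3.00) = 81.00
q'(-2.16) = -22.00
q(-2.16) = 67.68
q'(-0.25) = -35.81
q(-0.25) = 8.98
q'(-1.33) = -30.69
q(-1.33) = 45.53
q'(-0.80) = -34.08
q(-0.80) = 28.29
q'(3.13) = -6.61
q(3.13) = -82.02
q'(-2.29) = -20.27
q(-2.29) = 70.43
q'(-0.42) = -35.47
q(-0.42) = 15.05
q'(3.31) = -3.13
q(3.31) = -82.90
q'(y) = 3*y^2 - 36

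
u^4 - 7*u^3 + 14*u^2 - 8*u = u*(u - 4)*(u - 2)*(u - 1)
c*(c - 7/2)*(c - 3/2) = c^3 - 5*c^2 + 21*c/4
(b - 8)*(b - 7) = b^2 - 15*b + 56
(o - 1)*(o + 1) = o^2 - 1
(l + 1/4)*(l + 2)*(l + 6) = l^3 + 33*l^2/4 + 14*l + 3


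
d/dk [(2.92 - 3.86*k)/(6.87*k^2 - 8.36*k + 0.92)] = (26.5182*k^2 - 40.1208*k + 20.86)/(47.1969*k^4 - 114.8664*k^3 + 82.5304*k^2 - 15.3824*k + 0.8464)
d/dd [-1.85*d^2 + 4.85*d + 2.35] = 4.85 - 3.7*d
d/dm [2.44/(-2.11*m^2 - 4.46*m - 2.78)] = (10.2968*m + 10.8824)/(2.11*m^2 + 4.46*m + 2.78)^2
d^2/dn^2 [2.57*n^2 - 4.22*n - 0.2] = 5.14000000000000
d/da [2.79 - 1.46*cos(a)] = 1.46*sin(a)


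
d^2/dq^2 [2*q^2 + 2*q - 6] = 4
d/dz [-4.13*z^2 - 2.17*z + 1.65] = -8.26*z - 2.17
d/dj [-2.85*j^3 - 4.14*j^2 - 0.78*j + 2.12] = -8.55*j^2 - 8.28*j - 0.78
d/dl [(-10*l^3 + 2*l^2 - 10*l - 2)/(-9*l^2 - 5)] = 2*(45*l^4 + 30*l^2 - 28*l + 25)/(81*l^4 + 90*l^2 + 25)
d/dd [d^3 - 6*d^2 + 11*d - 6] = 3*d^2 - 12*d + 11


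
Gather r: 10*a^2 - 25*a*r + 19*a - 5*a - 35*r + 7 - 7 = 10*a^2 + 14*a + r*(-25*a - 35)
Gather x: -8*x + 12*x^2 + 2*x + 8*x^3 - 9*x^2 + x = 8*x^3 + 3*x^2 - 5*x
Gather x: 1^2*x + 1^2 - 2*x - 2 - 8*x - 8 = -9*x - 9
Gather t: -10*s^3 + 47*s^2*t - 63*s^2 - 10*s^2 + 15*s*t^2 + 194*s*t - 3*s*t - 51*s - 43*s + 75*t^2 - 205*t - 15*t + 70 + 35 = -10*s^3 - 73*s^2 - 94*s + t^2*(15*s + 75) + t*(47*s^2 + 191*s - 220) + 105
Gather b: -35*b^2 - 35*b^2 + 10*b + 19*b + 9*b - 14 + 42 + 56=-70*b^2 + 38*b + 84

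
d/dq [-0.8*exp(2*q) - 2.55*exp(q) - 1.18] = (-1.6*exp(q) - 2.55)*exp(q)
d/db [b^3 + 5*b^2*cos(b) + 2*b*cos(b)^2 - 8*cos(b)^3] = -5*b^2*sin(b) + 3*b^2 - 2*b*sin(2*b) + 10*b*cos(b) + 24*sin(b)*cos(b)^2 + 2*cos(b)^2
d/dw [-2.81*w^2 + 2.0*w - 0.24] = 2.0 - 5.62*w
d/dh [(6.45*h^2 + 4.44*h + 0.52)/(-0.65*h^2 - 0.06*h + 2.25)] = (2.499*h^2 + 29.701*h + 10.0212)/(0.4225*h^4 + 0.078*h^3 - 2.9214*h^2 - 0.27*h + 5.0625)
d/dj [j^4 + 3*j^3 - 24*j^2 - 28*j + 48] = 4*j^3 + 9*j^2 - 48*j - 28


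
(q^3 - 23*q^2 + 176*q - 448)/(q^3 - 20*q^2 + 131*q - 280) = (q - 8)/(q - 5)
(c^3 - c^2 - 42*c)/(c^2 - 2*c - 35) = c*(c + 6)/(c + 5)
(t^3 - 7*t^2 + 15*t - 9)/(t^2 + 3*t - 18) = (t^2 - 4*t + 3)/(t + 6)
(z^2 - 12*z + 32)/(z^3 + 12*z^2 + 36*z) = (z^2 - 12*z + 32)/(z*(z^2 + 12*z + 36))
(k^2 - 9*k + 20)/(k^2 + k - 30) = (k - 4)/(k + 6)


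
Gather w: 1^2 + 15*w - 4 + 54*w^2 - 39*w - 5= 54*w^2 - 24*w - 8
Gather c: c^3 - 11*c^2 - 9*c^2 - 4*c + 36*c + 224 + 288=c^3 - 20*c^2 + 32*c + 512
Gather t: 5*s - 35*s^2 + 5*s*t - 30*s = -35*s^2 + 5*s*t - 25*s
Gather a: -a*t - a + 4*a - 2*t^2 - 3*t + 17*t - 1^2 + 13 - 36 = a*(3 - t) - 2*t^2 + 14*t - 24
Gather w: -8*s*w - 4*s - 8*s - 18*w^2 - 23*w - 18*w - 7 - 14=-12*s - 18*w^2 + w*(-8*s - 41) - 21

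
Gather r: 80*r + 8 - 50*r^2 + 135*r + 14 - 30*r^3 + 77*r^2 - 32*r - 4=-30*r^3 + 27*r^2 + 183*r + 18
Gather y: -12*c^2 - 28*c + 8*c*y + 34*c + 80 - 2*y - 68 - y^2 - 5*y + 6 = -12*c^2 + 6*c - y^2 + y*(8*c - 7) + 18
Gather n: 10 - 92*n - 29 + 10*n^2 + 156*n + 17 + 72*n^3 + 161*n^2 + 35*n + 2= 72*n^3 + 171*n^2 + 99*n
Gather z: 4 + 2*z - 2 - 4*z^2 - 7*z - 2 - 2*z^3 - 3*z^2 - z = -2*z^3 - 7*z^2 - 6*z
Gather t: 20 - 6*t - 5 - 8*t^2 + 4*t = -8*t^2 - 2*t + 15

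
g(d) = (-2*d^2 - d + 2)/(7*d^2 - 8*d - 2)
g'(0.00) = 4.50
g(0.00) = -1.00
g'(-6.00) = 0.01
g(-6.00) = -0.21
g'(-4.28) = 0.02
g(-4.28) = -0.19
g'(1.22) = 15.47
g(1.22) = 1.64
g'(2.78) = 0.16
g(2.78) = -0.54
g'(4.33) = 0.04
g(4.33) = -0.42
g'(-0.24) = 230.95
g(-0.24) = 6.57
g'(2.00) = 0.70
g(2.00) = -0.80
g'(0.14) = 1.76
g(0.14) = -0.61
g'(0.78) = 1.03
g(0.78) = -0.00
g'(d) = (8 - 14*d)*(-2*d^2 - d + 2)/(7*d^2 - 8*d - 2)^2 + (-4*d - 1)/(7*d^2 - 8*d - 2) = (23*d^2 - 20*d + 18)/(49*d^4 - 112*d^3 + 36*d^2 + 32*d + 4)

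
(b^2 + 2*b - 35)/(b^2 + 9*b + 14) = (b - 5)/(b + 2)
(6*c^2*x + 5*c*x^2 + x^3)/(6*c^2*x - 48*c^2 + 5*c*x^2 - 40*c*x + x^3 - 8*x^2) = x/(x - 8)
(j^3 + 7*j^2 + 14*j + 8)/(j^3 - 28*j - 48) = (j + 1)/(j - 6)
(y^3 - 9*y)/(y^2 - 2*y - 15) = y*(y - 3)/(y - 5)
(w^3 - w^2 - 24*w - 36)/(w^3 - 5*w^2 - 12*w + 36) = (w + 2)/(w - 2)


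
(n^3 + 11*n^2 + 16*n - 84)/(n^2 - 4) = (n^2 + 13*n + 42)/(n + 2)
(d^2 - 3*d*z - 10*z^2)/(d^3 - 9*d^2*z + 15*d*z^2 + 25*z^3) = (-d - 2*z)/(-d^2 + 4*d*z + 5*z^2)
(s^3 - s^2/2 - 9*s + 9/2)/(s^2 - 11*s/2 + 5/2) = (s^2 - 9)/(s - 5)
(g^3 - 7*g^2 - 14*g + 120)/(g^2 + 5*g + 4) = (g^2 - 11*g + 30)/(g + 1)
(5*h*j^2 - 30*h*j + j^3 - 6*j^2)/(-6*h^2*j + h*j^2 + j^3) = (5*h*j - 30*h + j^2 - 6*j)/(-6*h^2 + h*j + j^2)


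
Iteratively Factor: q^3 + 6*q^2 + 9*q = (q)*(q^2 + 6*q + 9) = q*(q + 3)*(q + 3)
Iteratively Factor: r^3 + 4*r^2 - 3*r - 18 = (r + 3)*(r^2 + r - 6) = (r + 3)^2*(r - 2)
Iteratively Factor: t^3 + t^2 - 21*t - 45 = (t + 3)*(t^2 - 2*t - 15) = (t + 3)^2*(t - 5)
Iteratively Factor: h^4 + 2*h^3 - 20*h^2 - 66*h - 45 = (h + 3)*(h^3 - h^2 - 17*h - 15) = (h - 5)*(h + 3)*(h^2 + 4*h + 3) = (h - 5)*(h + 3)^2*(h + 1)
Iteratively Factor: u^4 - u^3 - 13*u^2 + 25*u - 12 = (u - 1)*(u^3 - 13*u + 12) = (u - 1)*(u + 4)*(u^2 - 4*u + 3) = (u - 3)*(u - 1)*(u + 4)*(u - 1)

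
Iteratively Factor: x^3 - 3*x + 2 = (x - 1)*(x^2 + x - 2) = (x - 1)*(x + 2)*(x - 1)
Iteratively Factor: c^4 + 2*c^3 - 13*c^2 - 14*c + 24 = (c - 3)*(c^3 + 5*c^2 + 2*c - 8) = (c - 3)*(c + 2)*(c^2 + 3*c - 4) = (c - 3)*(c + 2)*(c + 4)*(c - 1)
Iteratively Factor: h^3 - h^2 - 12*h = (h - 4)*(h^2 + 3*h) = (h - 4)*(h + 3)*(h)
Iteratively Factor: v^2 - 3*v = (v - 3)*(v)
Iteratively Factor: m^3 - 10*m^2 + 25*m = (m)*(m^2 - 10*m + 25) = m*(m - 5)*(m - 5)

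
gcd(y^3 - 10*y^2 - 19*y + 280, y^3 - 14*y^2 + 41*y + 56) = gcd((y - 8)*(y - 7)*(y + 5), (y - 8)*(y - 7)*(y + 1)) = y^2 - 15*y + 56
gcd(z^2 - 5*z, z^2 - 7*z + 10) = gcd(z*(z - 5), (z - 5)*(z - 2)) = z - 5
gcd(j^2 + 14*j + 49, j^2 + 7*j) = j + 7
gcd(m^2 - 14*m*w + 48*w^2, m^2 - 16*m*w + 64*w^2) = -m + 8*w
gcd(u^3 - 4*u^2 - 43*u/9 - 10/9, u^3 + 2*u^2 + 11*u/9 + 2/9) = u^2 + u + 2/9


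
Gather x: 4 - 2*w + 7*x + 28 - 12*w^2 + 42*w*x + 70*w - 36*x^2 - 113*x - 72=-12*w^2 + 68*w - 36*x^2 + x*(42*w - 106) - 40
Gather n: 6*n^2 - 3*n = 6*n^2 - 3*n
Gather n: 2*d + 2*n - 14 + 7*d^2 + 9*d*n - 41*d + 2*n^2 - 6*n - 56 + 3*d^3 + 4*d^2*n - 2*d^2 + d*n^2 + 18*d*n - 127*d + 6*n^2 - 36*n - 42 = 3*d^3 + 5*d^2 - 166*d + n^2*(d + 8) + n*(4*d^2 + 27*d - 40) - 112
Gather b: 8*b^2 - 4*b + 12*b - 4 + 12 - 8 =8*b^2 + 8*b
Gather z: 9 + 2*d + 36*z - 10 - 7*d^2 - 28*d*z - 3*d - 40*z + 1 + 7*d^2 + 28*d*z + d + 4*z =0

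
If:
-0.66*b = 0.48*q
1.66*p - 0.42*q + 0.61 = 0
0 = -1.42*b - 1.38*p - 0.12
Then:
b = 0.41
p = -0.51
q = -0.57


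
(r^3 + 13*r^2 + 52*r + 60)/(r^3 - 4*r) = (r^2 + 11*r + 30)/(r*(r - 2))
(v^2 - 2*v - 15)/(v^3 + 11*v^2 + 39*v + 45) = (v - 5)/(v^2 + 8*v + 15)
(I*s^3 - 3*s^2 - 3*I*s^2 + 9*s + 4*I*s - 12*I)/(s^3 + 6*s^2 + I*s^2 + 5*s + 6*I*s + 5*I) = (I*s^3 - 3*s^2*(1 + I) + s*(9 + 4*I) - 12*I)/(s^3 + s^2*(6 + I) + s*(5 + 6*I) + 5*I)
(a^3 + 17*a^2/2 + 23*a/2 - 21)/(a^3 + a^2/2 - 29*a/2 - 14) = (a^2 + 5*a - 6)/(a^2 - 3*a - 4)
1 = 1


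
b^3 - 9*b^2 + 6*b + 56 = (b - 7)*(b - 4)*(b + 2)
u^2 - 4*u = u*(u - 4)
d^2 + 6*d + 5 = (d + 1)*(d + 5)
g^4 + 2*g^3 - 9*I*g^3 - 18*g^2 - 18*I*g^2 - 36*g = g*(g + 2)*(g - 6*I)*(g - 3*I)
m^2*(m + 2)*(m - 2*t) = m^4 - 2*m^3*t + 2*m^3 - 4*m^2*t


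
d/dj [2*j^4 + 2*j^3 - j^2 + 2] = 2*j*(4*j^2 + 3*j - 1)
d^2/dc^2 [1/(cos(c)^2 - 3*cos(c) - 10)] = (4*sin(c)^4 - 51*sin(c)^2 - 75*cos(c)/4 - 9*cos(3*c)/4 + 9)/(sin(c)^2 + 3*cos(c) + 9)^3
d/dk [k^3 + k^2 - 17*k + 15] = 3*k^2 + 2*k - 17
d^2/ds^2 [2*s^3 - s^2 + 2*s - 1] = 12*s - 2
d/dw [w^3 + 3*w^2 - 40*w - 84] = 3*w^2 + 6*w - 40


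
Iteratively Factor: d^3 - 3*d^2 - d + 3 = (d - 1)*(d^2 - 2*d - 3) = (d - 3)*(d - 1)*(d + 1)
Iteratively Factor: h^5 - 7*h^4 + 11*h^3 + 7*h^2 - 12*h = (h - 3)*(h^4 - 4*h^3 - h^2 + 4*h) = (h - 3)*(h - 1)*(h^3 - 3*h^2 - 4*h) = (h - 4)*(h - 3)*(h - 1)*(h^2 + h) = h*(h - 4)*(h - 3)*(h - 1)*(h + 1)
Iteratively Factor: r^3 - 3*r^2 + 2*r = (r - 1)*(r^2 - 2*r) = r*(r - 1)*(r - 2)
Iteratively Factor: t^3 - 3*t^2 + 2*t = (t - 1)*(t^2 - 2*t) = t*(t - 1)*(t - 2)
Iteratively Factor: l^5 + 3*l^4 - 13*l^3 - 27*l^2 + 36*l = (l + 3)*(l^4 - 13*l^2 + 12*l) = (l + 3)*(l + 4)*(l^3 - 4*l^2 + 3*l) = l*(l + 3)*(l + 4)*(l^2 - 4*l + 3) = l*(l - 1)*(l + 3)*(l + 4)*(l - 3)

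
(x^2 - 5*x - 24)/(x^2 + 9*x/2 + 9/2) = 2*(x - 8)/(2*x + 3)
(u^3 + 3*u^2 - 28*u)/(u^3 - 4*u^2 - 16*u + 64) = u*(u + 7)/(u^2 - 16)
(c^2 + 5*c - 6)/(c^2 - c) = (c + 6)/c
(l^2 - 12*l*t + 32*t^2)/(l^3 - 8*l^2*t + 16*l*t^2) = (-l + 8*t)/(l*(-l + 4*t))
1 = 1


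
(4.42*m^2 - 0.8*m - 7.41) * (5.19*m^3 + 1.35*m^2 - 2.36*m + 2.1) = 22.9398*m^5 + 1.815*m^4 - 49.9691*m^3 + 1.1665*m^2 + 15.8076*m - 15.561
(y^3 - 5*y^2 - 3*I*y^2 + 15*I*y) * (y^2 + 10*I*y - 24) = y^5 - 5*y^4 + 7*I*y^4 + 6*y^3 - 35*I*y^3 - 30*y^2 + 72*I*y^2 - 360*I*y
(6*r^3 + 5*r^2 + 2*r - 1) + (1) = 6*r^3 + 5*r^2 + 2*r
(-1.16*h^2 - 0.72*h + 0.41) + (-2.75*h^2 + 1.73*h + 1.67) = -3.91*h^2 + 1.01*h + 2.08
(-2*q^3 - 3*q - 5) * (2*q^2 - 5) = -4*q^5 + 4*q^3 - 10*q^2 + 15*q + 25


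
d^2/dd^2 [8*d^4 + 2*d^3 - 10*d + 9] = 12*d*(8*d + 1)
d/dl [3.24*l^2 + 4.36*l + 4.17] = 6.48*l + 4.36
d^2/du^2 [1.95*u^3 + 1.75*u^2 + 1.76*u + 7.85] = 11.7*u + 3.5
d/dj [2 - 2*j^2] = -4*j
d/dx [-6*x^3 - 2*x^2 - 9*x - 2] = -18*x^2 - 4*x - 9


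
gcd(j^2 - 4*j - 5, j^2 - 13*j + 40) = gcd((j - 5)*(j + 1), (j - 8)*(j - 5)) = j - 5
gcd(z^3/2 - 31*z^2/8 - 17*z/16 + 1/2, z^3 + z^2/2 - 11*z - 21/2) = 1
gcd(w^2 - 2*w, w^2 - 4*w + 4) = w - 2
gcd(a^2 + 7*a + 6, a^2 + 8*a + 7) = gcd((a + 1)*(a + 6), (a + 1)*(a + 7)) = a + 1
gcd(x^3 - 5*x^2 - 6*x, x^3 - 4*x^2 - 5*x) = x^2 + x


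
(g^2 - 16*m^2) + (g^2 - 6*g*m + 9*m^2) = 2*g^2 - 6*g*m - 7*m^2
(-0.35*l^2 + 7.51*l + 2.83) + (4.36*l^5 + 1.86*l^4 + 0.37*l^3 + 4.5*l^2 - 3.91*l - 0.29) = 4.36*l^5 + 1.86*l^4 + 0.37*l^3 + 4.15*l^2 + 3.6*l + 2.54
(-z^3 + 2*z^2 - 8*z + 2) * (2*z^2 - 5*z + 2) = -2*z^5 + 9*z^4 - 28*z^3 + 48*z^2 - 26*z + 4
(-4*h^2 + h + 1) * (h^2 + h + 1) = -4*h^4 - 3*h^3 - 2*h^2 + 2*h + 1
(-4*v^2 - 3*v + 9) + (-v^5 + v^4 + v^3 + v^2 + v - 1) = -v^5 + v^4 + v^3 - 3*v^2 - 2*v + 8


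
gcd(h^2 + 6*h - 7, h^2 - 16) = 1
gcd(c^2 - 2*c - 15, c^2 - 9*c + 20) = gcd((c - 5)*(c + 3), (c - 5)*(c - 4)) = c - 5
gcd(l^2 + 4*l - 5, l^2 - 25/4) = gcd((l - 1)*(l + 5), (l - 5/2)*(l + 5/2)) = 1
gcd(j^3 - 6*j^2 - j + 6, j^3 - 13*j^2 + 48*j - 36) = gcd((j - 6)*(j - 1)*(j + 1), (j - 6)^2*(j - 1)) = j^2 - 7*j + 6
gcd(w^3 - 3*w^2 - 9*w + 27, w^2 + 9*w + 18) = w + 3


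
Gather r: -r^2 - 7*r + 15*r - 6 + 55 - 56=-r^2 + 8*r - 7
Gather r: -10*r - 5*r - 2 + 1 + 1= -15*r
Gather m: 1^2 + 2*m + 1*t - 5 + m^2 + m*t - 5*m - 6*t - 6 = m^2 + m*(t - 3) - 5*t - 10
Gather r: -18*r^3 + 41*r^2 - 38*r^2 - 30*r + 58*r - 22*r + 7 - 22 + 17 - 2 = -18*r^3 + 3*r^2 + 6*r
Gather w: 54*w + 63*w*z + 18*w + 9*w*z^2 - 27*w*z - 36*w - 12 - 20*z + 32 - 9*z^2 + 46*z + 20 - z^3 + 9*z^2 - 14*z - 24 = w*(9*z^2 + 36*z + 36) - z^3 + 12*z + 16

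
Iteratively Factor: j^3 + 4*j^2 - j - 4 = (j + 1)*(j^2 + 3*j - 4) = (j + 1)*(j + 4)*(j - 1)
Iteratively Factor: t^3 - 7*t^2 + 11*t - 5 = (t - 1)*(t^2 - 6*t + 5) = (t - 1)^2*(t - 5)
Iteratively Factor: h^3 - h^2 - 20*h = (h - 5)*(h^2 + 4*h) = h*(h - 5)*(h + 4)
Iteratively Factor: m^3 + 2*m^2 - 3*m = (m + 3)*(m^2 - m) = (m - 1)*(m + 3)*(m)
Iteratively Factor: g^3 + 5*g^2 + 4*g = (g + 1)*(g^2 + 4*g) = g*(g + 1)*(g + 4)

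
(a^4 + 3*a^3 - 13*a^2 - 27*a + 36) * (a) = a^5 + 3*a^4 - 13*a^3 - 27*a^2 + 36*a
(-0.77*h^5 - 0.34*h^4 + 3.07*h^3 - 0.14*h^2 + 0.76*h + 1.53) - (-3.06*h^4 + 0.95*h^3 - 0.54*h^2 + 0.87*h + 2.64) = -0.77*h^5 + 2.72*h^4 + 2.12*h^3 + 0.4*h^2 - 0.11*h - 1.11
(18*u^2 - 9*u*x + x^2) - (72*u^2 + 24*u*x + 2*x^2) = -54*u^2 - 33*u*x - x^2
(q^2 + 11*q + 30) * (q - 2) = q^3 + 9*q^2 + 8*q - 60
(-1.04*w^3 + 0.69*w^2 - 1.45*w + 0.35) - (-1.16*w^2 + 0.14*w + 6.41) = -1.04*w^3 + 1.85*w^2 - 1.59*w - 6.06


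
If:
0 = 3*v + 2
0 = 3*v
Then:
No Solution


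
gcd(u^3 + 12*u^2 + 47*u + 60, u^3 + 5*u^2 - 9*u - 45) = u^2 + 8*u + 15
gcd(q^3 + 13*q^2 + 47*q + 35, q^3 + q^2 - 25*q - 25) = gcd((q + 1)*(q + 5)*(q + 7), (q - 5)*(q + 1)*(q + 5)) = q^2 + 6*q + 5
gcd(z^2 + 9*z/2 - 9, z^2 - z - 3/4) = z - 3/2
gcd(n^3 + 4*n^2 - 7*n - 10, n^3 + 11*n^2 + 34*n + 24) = n + 1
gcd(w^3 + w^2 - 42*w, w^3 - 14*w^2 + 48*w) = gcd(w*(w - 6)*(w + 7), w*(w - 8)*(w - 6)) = w^2 - 6*w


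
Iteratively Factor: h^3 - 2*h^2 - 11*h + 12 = (h + 3)*(h^2 - 5*h + 4) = (h - 1)*(h + 3)*(h - 4)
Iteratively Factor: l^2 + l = (l + 1)*(l)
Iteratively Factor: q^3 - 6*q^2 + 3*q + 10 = (q + 1)*(q^2 - 7*q + 10) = (q - 5)*(q + 1)*(q - 2)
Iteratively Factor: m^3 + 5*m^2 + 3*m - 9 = (m + 3)*(m^2 + 2*m - 3) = (m - 1)*(m + 3)*(m + 3)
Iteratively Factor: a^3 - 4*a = (a + 2)*(a^2 - 2*a) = (a - 2)*(a + 2)*(a)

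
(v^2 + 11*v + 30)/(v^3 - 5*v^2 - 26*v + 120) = (v + 6)/(v^2 - 10*v + 24)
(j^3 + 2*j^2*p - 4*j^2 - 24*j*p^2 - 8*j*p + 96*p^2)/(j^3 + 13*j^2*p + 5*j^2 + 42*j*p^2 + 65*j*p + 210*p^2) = (j^2 - 4*j*p - 4*j + 16*p)/(j^2 + 7*j*p + 5*j + 35*p)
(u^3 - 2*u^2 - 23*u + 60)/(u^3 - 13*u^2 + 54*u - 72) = (u + 5)/(u - 6)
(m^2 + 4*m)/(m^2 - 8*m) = (m + 4)/(m - 8)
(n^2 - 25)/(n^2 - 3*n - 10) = (n + 5)/(n + 2)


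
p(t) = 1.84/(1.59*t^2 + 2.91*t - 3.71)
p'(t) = 1.84*(-3.18*t - 2.91)/(1.59*t^2 + 2.91*t - 3.71)^2 = (-5.8512*t - 5.3544)/(1.59*t^2 + 2.91*t - 3.71)^2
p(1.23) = 0.81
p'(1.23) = -2.43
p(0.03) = -0.51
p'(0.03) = -0.42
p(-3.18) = 0.59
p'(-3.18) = 1.37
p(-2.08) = -0.64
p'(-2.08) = 0.82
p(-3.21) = 0.55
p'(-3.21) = 1.21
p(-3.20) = 0.56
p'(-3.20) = 1.26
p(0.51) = -1.02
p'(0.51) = -2.54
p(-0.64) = -0.37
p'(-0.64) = -0.07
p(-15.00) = 0.01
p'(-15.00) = 0.00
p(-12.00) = 0.01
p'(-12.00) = 0.00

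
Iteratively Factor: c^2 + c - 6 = (c + 3)*(c - 2)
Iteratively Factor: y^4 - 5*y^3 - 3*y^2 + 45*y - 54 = (y - 3)*(y^3 - 2*y^2 - 9*y + 18) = (y - 3)*(y - 2)*(y^2 - 9) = (y - 3)*(y - 2)*(y + 3)*(y - 3)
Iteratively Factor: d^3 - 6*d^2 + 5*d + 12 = (d + 1)*(d^2 - 7*d + 12) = (d - 4)*(d + 1)*(d - 3)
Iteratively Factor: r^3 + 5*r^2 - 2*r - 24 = (r + 4)*(r^2 + r - 6) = (r - 2)*(r + 4)*(r + 3)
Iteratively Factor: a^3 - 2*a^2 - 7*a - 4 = (a - 4)*(a^2 + 2*a + 1) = (a - 4)*(a + 1)*(a + 1)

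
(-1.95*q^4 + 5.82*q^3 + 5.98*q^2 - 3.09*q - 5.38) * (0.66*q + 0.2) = -1.287*q^5 + 3.4512*q^4 + 5.1108*q^3 - 0.8434*q^2 - 4.1688*q - 1.076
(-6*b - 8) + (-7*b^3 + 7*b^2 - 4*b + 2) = -7*b^3 + 7*b^2 - 10*b - 6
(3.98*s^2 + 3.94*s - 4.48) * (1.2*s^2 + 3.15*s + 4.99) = 4.776*s^4 + 17.265*s^3 + 26.8952*s^2 + 5.5486*s - 22.3552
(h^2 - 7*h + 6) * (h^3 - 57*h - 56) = h^5 - 7*h^4 - 51*h^3 + 343*h^2 + 50*h - 336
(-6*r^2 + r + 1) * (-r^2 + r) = 6*r^4 - 7*r^3 + r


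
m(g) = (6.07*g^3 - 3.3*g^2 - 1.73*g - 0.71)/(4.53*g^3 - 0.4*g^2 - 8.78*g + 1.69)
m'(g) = (-13.59*g^2 + 0.8*g + 8.78)*(6.07*g^3 - 3.3*g^2 - 1.73*g - 0.71)/(4.53*g^3 - 0.4*g^2 - 8.78*g + 1.69)^2 + (18.21*g^2 - 6.6*g - 1.73)/(4.53*g^3 - 0.4*g^2 - 8.78*g + 1.69)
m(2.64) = 1.41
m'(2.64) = -0.18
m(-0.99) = -1.45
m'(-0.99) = 5.43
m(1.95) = 1.71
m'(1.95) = -0.95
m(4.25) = 1.31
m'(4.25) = -0.02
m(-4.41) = 1.62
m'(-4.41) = 0.11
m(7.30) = 1.29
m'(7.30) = 0.00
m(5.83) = 1.29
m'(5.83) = -0.00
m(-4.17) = 1.65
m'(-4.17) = 0.13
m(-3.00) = 1.93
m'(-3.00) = 0.43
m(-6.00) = 1.51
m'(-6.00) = 0.04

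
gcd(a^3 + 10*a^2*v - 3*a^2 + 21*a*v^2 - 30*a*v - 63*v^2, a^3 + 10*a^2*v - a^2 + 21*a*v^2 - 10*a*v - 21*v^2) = a^2 + 10*a*v + 21*v^2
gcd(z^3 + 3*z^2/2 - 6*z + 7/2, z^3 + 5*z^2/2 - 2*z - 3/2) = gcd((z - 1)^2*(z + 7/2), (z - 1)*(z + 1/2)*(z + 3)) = z - 1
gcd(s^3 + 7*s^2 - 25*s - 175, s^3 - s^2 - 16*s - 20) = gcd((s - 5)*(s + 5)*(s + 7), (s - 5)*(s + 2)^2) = s - 5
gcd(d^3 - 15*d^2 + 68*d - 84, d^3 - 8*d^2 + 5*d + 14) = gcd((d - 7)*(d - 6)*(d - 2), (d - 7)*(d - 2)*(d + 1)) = d^2 - 9*d + 14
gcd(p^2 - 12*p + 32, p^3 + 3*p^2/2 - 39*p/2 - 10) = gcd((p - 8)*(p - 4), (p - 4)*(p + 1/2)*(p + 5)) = p - 4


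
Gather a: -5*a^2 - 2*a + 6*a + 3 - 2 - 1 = -5*a^2 + 4*a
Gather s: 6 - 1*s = 6 - s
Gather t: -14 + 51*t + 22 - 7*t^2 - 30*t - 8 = -7*t^2 + 21*t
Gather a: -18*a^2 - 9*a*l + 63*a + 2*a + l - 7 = -18*a^2 + a*(65 - 9*l) + l - 7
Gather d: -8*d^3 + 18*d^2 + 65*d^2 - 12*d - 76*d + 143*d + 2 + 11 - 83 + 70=-8*d^3 + 83*d^2 + 55*d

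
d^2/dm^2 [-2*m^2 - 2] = -4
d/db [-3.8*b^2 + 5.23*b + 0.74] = 5.23 - 7.6*b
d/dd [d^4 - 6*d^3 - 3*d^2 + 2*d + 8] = 4*d^3 - 18*d^2 - 6*d + 2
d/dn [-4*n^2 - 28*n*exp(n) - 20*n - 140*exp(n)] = -28*n*exp(n) - 8*n - 168*exp(n) - 20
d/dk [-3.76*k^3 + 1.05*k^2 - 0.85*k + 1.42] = -11.28*k^2 + 2.1*k - 0.85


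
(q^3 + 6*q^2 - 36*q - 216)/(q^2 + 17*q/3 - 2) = 3*(q^2 - 36)/(3*q - 1)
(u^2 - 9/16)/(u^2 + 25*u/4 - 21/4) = (u + 3/4)/(u + 7)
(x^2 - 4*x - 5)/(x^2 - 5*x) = (x + 1)/x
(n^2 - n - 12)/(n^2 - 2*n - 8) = (n + 3)/(n + 2)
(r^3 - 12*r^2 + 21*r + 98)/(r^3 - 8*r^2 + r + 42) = (r - 7)/(r - 3)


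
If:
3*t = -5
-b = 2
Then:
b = -2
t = -5/3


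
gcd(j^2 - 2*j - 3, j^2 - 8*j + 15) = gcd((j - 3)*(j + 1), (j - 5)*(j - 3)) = j - 3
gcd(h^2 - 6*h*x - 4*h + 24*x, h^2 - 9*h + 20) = h - 4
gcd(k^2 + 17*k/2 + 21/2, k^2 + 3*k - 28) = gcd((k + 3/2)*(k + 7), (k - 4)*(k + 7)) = k + 7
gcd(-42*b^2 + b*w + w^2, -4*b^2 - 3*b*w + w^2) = 1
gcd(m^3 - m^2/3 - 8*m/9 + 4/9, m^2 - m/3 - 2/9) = m - 2/3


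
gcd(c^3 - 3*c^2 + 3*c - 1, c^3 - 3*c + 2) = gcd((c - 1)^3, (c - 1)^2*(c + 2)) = c^2 - 2*c + 1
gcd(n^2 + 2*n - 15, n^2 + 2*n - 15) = n^2 + 2*n - 15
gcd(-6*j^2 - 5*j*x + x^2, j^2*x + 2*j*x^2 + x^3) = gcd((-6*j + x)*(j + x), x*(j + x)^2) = j + x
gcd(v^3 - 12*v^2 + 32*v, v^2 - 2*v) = v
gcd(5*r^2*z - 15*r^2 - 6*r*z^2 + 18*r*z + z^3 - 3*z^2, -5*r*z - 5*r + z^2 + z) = -5*r + z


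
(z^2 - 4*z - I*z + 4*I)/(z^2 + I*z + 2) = (z - 4)/(z + 2*I)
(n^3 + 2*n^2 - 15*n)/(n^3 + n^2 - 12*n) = (n + 5)/(n + 4)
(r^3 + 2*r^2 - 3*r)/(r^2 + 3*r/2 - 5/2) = 2*r*(r + 3)/(2*r + 5)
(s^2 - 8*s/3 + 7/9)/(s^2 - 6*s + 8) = (9*s^2 - 24*s + 7)/(9*(s^2 - 6*s + 8))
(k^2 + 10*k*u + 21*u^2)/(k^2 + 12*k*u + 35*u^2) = (k + 3*u)/(k + 5*u)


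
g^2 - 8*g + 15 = (g - 5)*(g - 3)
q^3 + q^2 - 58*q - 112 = (q - 8)*(q + 2)*(q + 7)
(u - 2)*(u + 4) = u^2 + 2*u - 8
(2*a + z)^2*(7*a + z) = 28*a^3 + 32*a^2*z + 11*a*z^2 + z^3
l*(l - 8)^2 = l^3 - 16*l^2 + 64*l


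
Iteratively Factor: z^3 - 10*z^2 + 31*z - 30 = (z - 3)*(z^2 - 7*z + 10) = (z - 3)*(z - 2)*(z - 5)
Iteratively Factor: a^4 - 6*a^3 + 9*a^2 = (a)*(a^3 - 6*a^2 + 9*a) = a*(a - 3)*(a^2 - 3*a) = a^2*(a - 3)*(a - 3)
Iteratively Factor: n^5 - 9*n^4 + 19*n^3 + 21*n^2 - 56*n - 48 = (n + 1)*(n^4 - 10*n^3 + 29*n^2 - 8*n - 48) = (n - 3)*(n + 1)*(n^3 - 7*n^2 + 8*n + 16) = (n - 3)*(n + 1)^2*(n^2 - 8*n + 16) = (n - 4)*(n - 3)*(n + 1)^2*(n - 4)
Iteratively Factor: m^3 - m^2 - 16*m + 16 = (m - 1)*(m^2 - 16) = (m - 1)*(m + 4)*(m - 4)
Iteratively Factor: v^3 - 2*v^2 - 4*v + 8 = (v - 2)*(v^2 - 4) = (v - 2)*(v + 2)*(v - 2)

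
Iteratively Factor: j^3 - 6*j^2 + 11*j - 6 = (j - 1)*(j^2 - 5*j + 6) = (j - 3)*(j - 1)*(j - 2)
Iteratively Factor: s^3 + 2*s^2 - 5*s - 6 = (s + 3)*(s^2 - s - 2) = (s - 2)*(s + 3)*(s + 1)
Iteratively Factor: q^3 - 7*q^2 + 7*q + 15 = (q - 5)*(q^2 - 2*q - 3) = (q - 5)*(q - 3)*(q + 1)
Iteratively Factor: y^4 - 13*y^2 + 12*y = (y + 4)*(y^3 - 4*y^2 + 3*y) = (y - 3)*(y + 4)*(y^2 - y) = (y - 3)*(y - 1)*(y + 4)*(y)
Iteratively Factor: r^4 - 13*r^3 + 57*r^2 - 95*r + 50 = (r - 5)*(r^3 - 8*r^2 + 17*r - 10) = (r - 5)*(r - 2)*(r^2 - 6*r + 5) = (r - 5)^2*(r - 2)*(r - 1)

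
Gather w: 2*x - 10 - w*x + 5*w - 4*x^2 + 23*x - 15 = w*(5 - x) - 4*x^2 + 25*x - 25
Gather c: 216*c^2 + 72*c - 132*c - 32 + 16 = 216*c^2 - 60*c - 16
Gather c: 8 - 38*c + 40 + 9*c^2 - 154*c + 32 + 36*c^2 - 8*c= 45*c^2 - 200*c + 80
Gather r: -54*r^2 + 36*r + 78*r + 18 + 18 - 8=-54*r^2 + 114*r + 28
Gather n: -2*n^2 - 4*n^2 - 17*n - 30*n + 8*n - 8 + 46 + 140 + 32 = -6*n^2 - 39*n + 210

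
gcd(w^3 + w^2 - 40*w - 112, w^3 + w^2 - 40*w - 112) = w^3 + w^2 - 40*w - 112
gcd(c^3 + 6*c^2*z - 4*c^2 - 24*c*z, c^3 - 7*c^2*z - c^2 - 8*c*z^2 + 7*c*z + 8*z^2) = 1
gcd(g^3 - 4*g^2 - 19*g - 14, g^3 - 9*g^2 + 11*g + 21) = g^2 - 6*g - 7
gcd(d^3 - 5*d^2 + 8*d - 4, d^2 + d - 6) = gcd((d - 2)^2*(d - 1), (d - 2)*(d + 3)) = d - 2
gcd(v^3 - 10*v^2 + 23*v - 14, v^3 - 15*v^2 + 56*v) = v - 7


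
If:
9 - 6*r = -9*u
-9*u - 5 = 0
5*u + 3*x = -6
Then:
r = 2/3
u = -5/9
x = -29/27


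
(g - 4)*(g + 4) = g^2 - 16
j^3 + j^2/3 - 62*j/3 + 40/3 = (j - 4)*(j - 2/3)*(j + 5)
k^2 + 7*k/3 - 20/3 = (k - 5/3)*(k + 4)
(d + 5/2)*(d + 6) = d^2 + 17*d/2 + 15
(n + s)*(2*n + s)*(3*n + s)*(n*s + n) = 6*n^4*s + 6*n^4 + 11*n^3*s^2 + 11*n^3*s + 6*n^2*s^3 + 6*n^2*s^2 + n*s^4 + n*s^3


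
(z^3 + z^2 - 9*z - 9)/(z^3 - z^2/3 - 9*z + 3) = 3*(z + 1)/(3*z - 1)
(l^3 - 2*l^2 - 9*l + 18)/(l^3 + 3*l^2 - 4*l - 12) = (l - 3)/(l + 2)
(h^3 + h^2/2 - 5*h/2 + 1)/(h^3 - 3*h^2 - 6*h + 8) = (h - 1/2)/(h - 4)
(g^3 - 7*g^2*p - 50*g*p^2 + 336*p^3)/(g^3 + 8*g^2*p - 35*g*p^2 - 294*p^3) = (g - 8*p)/(g + 7*p)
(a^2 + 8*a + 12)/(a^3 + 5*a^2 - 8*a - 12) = (a + 2)/(a^2 - a - 2)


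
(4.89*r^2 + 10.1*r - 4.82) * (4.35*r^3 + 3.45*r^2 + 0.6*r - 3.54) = 21.2715*r^5 + 60.8055*r^4 + 16.812*r^3 - 27.8796*r^2 - 38.646*r + 17.0628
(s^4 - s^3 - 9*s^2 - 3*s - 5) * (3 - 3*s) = -3*s^5 + 6*s^4 + 24*s^3 - 18*s^2 + 6*s - 15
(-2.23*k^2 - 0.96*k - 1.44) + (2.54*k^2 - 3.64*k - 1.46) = 0.31*k^2 - 4.6*k - 2.9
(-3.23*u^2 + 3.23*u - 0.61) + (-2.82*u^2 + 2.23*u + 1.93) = -6.05*u^2 + 5.46*u + 1.32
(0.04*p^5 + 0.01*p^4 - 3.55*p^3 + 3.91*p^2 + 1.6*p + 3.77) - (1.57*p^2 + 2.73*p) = 0.04*p^5 + 0.01*p^4 - 3.55*p^3 + 2.34*p^2 - 1.13*p + 3.77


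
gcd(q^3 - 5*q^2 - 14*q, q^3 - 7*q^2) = q^2 - 7*q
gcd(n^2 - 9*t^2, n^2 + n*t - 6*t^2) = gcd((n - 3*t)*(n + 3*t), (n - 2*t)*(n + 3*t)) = n + 3*t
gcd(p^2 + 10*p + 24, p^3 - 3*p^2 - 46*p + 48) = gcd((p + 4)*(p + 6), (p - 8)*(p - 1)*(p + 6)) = p + 6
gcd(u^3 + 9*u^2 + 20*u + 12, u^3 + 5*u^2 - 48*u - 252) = u + 6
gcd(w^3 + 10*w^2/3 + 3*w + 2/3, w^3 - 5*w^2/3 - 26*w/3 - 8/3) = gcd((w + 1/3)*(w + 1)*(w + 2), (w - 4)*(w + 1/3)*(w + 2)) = w^2 + 7*w/3 + 2/3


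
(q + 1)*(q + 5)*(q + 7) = q^3 + 13*q^2 + 47*q + 35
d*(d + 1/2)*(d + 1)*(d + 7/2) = d^4 + 5*d^3 + 23*d^2/4 + 7*d/4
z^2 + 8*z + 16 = (z + 4)^2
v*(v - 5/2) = v^2 - 5*v/2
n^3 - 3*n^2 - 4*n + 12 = (n - 3)*(n - 2)*(n + 2)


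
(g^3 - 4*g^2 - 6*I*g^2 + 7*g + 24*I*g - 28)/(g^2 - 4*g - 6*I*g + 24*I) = (g^2 - 6*I*g + 7)/(g - 6*I)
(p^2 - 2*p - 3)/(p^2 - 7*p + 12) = (p + 1)/(p - 4)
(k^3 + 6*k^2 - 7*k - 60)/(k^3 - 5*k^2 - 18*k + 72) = (k + 5)/(k - 6)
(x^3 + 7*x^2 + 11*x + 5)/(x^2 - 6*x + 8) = (x^3 + 7*x^2 + 11*x + 5)/(x^2 - 6*x + 8)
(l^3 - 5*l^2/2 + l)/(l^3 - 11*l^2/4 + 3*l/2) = 2*(2*l - 1)/(4*l - 3)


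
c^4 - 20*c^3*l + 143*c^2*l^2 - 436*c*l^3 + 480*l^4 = (c - 8*l)*(c - 5*l)*(c - 4*l)*(c - 3*l)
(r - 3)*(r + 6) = r^2 + 3*r - 18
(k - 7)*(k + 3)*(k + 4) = k^3 - 37*k - 84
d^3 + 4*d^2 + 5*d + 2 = (d + 1)^2*(d + 2)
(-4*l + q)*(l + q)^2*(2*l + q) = -8*l^4 - 18*l^3*q - 11*l^2*q^2 + q^4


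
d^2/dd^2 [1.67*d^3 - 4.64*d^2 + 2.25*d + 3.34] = 10.02*d - 9.28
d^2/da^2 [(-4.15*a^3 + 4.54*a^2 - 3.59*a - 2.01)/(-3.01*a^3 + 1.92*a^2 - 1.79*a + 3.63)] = (-34.298348*a^6 + 60.995844*a^5 + 784.94178*a^4 - 955.011264*a^3 + 608.200236*a^2 + 268.302996*a - 88.130076)/(27.270901*a^9 - 52.186176*a^8 + 81.940929*a^7 - 167.810985*a^6 + 174.599967*a^5 - 175.948974*a^4 + 199.57625*a^3 - 110.791593*a^2 + 70.759953*a - 47.832147)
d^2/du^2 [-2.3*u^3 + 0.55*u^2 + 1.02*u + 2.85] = 1.1 - 13.8*u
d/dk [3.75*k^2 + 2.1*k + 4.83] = 7.5*k + 2.1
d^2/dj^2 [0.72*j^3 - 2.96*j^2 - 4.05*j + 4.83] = 4.32*j - 5.92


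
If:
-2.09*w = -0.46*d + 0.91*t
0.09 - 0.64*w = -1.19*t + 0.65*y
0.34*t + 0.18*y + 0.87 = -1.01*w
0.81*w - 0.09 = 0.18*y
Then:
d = -3.13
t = -1.05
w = -0.23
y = -1.55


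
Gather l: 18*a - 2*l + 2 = 18*a - 2*l + 2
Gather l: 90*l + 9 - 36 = 90*l - 27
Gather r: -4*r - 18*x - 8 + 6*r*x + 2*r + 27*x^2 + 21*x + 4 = r*(6*x - 2) + 27*x^2 + 3*x - 4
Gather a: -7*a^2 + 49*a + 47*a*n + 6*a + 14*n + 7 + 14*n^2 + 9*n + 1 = -7*a^2 + a*(47*n + 55) + 14*n^2 + 23*n + 8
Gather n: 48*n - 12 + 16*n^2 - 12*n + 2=16*n^2 + 36*n - 10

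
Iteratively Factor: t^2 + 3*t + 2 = (t + 2)*(t + 1)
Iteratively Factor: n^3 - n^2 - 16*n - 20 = (n - 5)*(n^2 + 4*n + 4) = (n - 5)*(n + 2)*(n + 2)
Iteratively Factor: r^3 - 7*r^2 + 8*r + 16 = (r - 4)*(r^2 - 3*r - 4) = (r - 4)*(r + 1)*(r - 4)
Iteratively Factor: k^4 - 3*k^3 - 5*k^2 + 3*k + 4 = (k - 4)*(k^3 + k^2 - k - 1) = (k - 4)*(k - 1)*(k^2 + 2*k + 1) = (k - 4)*(k - 1)*(k + 1)*(k + 1)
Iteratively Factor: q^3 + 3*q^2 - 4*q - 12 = (q - 2)*(q^2 + 5*q + 6) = (q - 2)*(q + 2)*(q + 3)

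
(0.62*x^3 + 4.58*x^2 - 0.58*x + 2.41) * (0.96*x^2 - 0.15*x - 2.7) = 0.5952*x^5 + 4.3038*x^4 - 2.9178*x^3 - 9.9654*x^2 + 1.2045*x - 6.507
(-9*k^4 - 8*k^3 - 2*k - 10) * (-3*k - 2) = 27*k^5 + 42*k^4 + 16*k^3 + 6*k^2 + 34*k + 20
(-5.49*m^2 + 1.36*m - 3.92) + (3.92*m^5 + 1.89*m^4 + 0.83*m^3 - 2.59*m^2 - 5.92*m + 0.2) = 3.92*m^5 + 1.89*m^4 + 0.83*m^3 - 8.08*m^2 - 4.56*m - 3.72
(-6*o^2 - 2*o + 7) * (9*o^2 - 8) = -54*o^4 - 18*o^3 + 111*o^2 + 16*o - 56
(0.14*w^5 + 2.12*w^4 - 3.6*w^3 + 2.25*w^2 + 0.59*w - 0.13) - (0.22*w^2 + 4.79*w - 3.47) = 0.14*w^5 + 2.12*w^4 - 3.6*w^3 + 2.03*w^2 - 4.2*w + 3.34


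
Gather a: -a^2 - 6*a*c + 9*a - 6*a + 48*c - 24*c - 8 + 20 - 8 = -a^2 + a*(3 - 6*c) + 24*c + 4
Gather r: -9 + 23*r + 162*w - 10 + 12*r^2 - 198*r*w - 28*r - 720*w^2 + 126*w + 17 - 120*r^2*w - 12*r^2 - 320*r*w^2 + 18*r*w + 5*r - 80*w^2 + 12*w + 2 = -120*r^2*w + r*(-320*w^2 - 180*w) - 800*w^2 + 300*w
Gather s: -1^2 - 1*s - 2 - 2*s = -3*s - 3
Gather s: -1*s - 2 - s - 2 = -2*s - 4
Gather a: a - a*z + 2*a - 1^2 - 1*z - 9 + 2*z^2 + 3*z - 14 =a*(3 - z) + 2*z^2 + 2*z - 24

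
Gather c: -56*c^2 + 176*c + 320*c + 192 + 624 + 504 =-56*c^2 + 496*c + 1320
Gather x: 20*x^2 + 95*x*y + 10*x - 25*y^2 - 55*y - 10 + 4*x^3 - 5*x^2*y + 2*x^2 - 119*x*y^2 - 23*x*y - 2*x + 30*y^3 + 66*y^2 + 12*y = 4*x^3 + x^2*(22 - 5*y) + x*(-119*y^2 + 72*y + 8) + 30*y^3 + 41*y^2 - 43*y - 10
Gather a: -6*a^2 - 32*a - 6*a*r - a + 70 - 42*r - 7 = -6*a^2 + a*(-6*r - 33) - 42*r + 63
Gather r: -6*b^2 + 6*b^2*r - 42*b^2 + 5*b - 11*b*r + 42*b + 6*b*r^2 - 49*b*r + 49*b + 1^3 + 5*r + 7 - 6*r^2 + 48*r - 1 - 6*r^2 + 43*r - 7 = -48*b^2 + 96*b + r^2*(6*b - 12) + r*(6*b^2 - 60*b + 96)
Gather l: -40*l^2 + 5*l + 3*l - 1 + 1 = -40*l^2 + 8*l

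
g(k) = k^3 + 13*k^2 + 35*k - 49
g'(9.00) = 512.00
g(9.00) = 2048.00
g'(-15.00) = 320.00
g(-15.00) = -1024.00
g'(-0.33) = 26.75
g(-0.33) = -59.17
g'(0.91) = 61.14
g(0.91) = -5.63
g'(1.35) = 75.57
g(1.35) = 24.40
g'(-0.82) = 15.70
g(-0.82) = -69.51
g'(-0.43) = 24.37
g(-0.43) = -61.73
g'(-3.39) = -18.66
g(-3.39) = -57.21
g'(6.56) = 334.66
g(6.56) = 1022.34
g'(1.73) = 88.96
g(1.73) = 55.64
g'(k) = 3*k^2 + 26*k + 35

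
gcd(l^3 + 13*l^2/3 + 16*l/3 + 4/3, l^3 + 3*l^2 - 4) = l^2 + 4*l + 4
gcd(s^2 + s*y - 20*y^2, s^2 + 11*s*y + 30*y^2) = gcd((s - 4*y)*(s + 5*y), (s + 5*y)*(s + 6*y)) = s + 5*y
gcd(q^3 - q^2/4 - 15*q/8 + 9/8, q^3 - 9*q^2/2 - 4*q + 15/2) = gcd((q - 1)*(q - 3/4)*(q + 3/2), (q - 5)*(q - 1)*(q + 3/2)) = q^2 + q/2 - 3/2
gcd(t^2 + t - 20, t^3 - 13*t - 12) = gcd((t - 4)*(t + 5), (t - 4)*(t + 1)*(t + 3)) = t - 4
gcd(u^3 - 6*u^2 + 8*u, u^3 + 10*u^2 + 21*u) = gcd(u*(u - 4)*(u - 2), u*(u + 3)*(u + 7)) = u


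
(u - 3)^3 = u^3 - 9*u^2 + 27*u - 27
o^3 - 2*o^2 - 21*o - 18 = (o - 6)*(o + 1)*(o + 3)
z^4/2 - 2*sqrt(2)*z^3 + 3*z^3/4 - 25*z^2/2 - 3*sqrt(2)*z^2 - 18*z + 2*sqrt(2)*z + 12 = (z/2 + 1)*(z - 1/2)*(z - 6*sqrt(2))*(z + 2*sqrt(2))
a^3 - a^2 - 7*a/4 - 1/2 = (a - 2)*(a + 1/2)^2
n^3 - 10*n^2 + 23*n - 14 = (n - 7)*(n - 2)*(n - 1)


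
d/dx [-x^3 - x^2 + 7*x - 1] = -3*x^2 - 2*x + 7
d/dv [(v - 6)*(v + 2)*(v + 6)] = 3*v^2 + 4*v - 36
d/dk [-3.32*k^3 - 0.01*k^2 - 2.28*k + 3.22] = -9.96*k^2 - 0.02*k - 2.28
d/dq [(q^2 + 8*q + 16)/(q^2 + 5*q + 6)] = (-3*q^2 - 20*q - 32)/(q^4 + 10*q^3 + 37*q^2 + 60*q + 36)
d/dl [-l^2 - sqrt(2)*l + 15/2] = -2*l - sqrt(2)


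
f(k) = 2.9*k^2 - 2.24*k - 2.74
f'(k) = 5.8*k - 2.24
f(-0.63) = -0.18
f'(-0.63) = -5.89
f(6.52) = 105.94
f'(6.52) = 35.58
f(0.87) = -2.49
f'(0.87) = 2.81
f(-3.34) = 37.09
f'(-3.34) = -21.61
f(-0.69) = 0.19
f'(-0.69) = -6.24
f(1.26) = -0.96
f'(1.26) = 5.07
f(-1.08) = 3.06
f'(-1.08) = -8.50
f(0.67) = -2.94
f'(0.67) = 1.65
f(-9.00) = 252.32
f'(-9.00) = -54.44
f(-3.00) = 30.08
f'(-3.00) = -19.64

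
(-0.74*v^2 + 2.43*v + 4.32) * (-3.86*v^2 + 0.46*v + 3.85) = 2.8564*v^4 - 9.7202*v^3 - 18.4064*v^2 + 11.3427*v + 16.632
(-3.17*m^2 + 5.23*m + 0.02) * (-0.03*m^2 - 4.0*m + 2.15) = 0.0951*m^4 + 12.5231*m^3 - 27.7361*m^2 + 11.1645*m + 0.043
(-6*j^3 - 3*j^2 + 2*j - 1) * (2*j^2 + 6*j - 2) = -12*j^5 - 42*j^4 - 2*j^3 + 16*j^2 - 10*j + 2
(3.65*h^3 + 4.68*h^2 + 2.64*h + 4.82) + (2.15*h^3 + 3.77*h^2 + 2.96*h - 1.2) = 5.8*h^3 + 8.45*h^2 + 5.6*h + 3.62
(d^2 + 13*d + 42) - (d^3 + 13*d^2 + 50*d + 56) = -d^3 - 12*d^2 - 37*d - 14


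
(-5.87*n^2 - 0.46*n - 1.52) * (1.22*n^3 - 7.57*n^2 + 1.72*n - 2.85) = -7.1614*n^5 + 43.8747*n^4 - 8.4686*n^3 + 27.4447*n^2 - 1.3034*n + 4.332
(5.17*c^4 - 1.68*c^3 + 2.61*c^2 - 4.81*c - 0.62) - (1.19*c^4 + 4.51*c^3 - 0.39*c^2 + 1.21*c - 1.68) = 3.98*c^4 - 6.19*c^3 + 3.0*c^2 - 6.02*c + 1.06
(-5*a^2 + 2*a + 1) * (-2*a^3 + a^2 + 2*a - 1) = 10*a^5 - 9*a^4 - 10*a^3 + 10*a^2 - 1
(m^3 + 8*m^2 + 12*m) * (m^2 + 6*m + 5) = m^5 + 14*m^4 + 65*m^3 + 112*m^2 + 60*m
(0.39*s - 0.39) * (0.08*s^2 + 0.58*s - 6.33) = 0.0312*s^3 + 0.195*s^2 - 2.6949*s + 2.4687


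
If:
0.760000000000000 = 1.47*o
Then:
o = 0.52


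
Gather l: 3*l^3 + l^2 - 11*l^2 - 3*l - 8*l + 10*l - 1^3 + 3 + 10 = 3*l^3 - 10*l^2 - l + 12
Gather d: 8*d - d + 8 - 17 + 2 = 7*d - 7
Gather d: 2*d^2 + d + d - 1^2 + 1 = 2*d^2 + 2*d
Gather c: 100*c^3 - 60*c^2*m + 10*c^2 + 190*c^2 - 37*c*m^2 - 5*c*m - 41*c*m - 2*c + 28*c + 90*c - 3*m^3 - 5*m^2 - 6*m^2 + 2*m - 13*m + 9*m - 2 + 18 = 100*c^3 + c^2*(200 - 60*m) + c*(-37*m^2 - 46*m + 116) - 3*m^3 - 11*m^2 - 2*m + 16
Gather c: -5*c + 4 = 4 - 5*c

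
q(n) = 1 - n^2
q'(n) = -2*n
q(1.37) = -0.88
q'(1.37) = -2.74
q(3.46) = -10.97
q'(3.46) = -6.92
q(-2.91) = -7.47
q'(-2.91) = 5.82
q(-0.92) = 0.15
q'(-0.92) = 1.84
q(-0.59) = 0.65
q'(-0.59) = 1.18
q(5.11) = -25.11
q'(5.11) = -10.22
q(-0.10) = 0.99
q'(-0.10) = 0.20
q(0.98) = 0.04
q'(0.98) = -1.96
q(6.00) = -35.00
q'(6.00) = -12.00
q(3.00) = -8.00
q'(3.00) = -6.00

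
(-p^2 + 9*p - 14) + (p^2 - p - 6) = 8*p - 20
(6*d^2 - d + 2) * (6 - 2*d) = -12*d^3 + 38*d^2 - 10*d + 12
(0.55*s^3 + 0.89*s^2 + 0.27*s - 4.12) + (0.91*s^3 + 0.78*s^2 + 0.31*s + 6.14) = 1.46*s^3 + 1.67*s^2 + 0.58*s + 2.02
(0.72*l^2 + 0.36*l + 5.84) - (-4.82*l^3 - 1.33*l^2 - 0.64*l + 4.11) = 4.82*l^3 + 2.05*l^2 + 1.0*l + 1.73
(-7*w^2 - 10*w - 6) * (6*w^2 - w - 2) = -42*w^4 - 53*w^3 - 12*w^2 + 26*w + 12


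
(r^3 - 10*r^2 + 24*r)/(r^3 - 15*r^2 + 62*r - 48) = r*(r - 4)/(r^2 - 9*r + 8)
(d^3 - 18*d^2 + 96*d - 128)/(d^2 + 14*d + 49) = (d^3 - 18*d^2 + 96*d - 128)/(d^2 + 14*d + 49)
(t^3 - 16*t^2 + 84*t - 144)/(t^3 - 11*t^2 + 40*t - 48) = (t^2 - 12*t + 36)/(t^2 - 7*t + 12)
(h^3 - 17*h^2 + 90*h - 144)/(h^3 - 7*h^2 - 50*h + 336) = (h - 3)/(h + 7)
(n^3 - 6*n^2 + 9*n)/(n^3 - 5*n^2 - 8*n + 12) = n*(n^2 - 6*n + 9)/(n^3 - 5*n^2 - 8*n + 12)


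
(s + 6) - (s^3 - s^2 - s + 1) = -s^3 + s^2 + 2*s + 5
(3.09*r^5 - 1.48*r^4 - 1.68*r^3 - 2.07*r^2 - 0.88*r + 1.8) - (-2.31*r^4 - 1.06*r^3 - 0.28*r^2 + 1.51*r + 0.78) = 3.09*r^5 + 0.83*r^4 - 0.62*r^3 - 1.79*r^2 - 2.39*r + 1.02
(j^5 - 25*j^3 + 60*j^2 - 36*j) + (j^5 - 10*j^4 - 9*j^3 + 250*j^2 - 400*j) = 2*j^5 - 10*j^4 - 34*j^3 + 310*j^2 - 436*j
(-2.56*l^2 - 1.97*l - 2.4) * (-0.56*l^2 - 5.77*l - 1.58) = 1.4336*l^4 + 15.8744*l^3 + 16.7557*l^2 + 16.9606*l + 3.792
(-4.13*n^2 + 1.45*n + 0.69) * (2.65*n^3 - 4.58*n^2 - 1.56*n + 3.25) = -10.9445*n^5 + 22.7579*n^4 + 1.6303*n^3 - 18.8447*n^2 + 3.6361*n + 2.2425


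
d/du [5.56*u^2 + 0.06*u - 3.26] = 11.12*u + 0.06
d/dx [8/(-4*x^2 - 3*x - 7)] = 8*(8*x + 3)/(4*x^2 + 3*x + 7)^2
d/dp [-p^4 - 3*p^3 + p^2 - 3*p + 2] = -4*p^3 - 9*p^2 + 2*p - 3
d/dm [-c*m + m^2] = -c + 2*m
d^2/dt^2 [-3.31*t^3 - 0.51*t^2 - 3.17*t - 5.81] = -19.86*t - 1.02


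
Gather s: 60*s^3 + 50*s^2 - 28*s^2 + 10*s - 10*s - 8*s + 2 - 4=60*s^3 + 22*s^2 - 8*s - 2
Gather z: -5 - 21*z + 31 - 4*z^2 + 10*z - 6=-4*z^2 - 11*z + 20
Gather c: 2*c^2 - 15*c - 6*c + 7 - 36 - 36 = 2*c^2 - 21*c - 65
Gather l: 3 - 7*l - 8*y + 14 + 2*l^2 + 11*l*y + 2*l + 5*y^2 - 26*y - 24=2*l^2 + l*(11*y - 5) + 5*y^2 - 34*y - 7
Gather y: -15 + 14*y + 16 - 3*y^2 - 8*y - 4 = -3*y^2 + 6*y - 3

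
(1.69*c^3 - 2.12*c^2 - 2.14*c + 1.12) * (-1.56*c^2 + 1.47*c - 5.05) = -2.6364*c^5 + 5.7915*c^4 - 8.3125*c^3 + 5.813*c^2 + 12.4534*c - 5.656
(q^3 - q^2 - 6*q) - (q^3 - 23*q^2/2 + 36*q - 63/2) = 21*q^2/2 - 42*q + 63/2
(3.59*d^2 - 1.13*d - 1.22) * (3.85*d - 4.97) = 13.8215*d^3 - 22.1928*d^2 + 0.919099999999999*d + 6.0634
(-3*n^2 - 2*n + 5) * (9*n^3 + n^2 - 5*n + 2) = -27*n^5 - 21*n^4 + 58*n^3 + 9*n^2 - 29*n + 10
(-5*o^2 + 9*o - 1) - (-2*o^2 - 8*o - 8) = -3*o^2 + 17*o + 7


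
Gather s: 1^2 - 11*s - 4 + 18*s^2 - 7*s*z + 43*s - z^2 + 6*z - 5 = 18*s^2 + s*(32 - 7*z) - z^2 + 6*z - 8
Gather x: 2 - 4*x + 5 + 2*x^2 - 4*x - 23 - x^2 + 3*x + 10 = x^2 - 5*x - 6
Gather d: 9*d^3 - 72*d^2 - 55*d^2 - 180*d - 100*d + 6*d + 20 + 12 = 9*d^3 - 127*d^2 - 274*d + 32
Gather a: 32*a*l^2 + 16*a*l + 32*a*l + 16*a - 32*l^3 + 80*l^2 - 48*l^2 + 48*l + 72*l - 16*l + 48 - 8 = a*(32*l^2 + 48*l + 16) - 32*l^3 + 32*l^2 + 104*l + 40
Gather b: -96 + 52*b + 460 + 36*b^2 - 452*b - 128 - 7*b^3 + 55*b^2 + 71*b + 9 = -7*b^3 + 91*b^2 - 329*b + 245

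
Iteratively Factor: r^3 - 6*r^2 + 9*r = (r - 3)*(r^2 - 3*r) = r*(r - 3)*(r - 3)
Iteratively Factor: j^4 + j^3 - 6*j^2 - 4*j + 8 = (j - 1)*(j^3 + 2*j^2 - 4*j - 8) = (j - 1)*(j + 2)*(j^2 - 4) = (j - 2)*(j - 1)*(j + 2)*(j + 2)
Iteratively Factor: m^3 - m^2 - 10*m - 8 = (m + 1)*(m^2 - 2*m - 8) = (m + 1)*(m + 2)*(m - 4)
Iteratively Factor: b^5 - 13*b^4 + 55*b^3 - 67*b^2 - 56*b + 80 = (b - 1)*(b^4 - 12*b^3 + 43*b^2 - 24*b - 80) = (b - 5)*(b - 1)*(b^3 - 7*b^2 + 8*b + 16) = (b - 5)*(b - 4)*(b - 1)*(b^2 - 3*b - 4) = (b - 5)*(b - 4)*(b - 1)*(b + 1)*(b - 4)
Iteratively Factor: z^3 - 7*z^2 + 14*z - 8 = (z - 2)*(z^2 - 5*z + 4) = (z - 4)*(z - 2)*(z - 1)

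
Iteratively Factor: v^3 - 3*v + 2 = (v - 1)*(v^2 + v - 2) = (v - 1)^2*(v + 2)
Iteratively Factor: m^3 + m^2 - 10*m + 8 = (m - 1)*(m^2 + 2*m - 8) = (m - 2)*(m - 1)*(m + 4)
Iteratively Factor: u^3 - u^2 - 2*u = (u + 1)*(u^2 - 2*u) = u*(u + 1)*(u - 2)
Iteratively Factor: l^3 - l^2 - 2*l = (l + 1)*(l^2 - 2*l) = (l - 2)*(l + 1)*(l)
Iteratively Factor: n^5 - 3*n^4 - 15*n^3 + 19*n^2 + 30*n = (n + 1)*(n^4 - 4*n^3 - 11*n^2 + 30*n) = (n - 5)*(n + 1)*(n^3 + n^2 - 6*n) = (n - 5)*(n + 1)*(n + 3)*(n^2 - 2*n) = n*(n - 5)*(n + 1)*(n + 3)*(n - 2)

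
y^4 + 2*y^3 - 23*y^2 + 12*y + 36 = (y - 3)*(y - 2)*(y + 1)*(y + 6)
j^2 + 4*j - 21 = (j - 3)*(j + 7)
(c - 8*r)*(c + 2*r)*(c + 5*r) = c^3 - c^2*r - 46*c*r^2 - 80*r^3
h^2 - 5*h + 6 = (h - 3)*(h - 2)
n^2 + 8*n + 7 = (n + 1)*(n + 7)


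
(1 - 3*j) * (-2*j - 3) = 6*j^2 + 7*j - 3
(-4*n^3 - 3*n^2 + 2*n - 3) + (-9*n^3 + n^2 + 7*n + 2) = -13*n^3 - 2*n^2 + 9*n - 1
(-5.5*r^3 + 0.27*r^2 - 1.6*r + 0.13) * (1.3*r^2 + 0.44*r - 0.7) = -7.15*r^5 - 2.069*r^4 + 1.8888*r^3 - 0.724*r^2 + 1.1772*r - 0.091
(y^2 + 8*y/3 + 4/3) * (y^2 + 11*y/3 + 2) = y^4 + 19*y^3/3 + 118*y^2/9 + 92*y/9 + 8/3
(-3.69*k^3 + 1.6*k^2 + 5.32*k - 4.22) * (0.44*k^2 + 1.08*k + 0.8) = -1.6236*k^5 - 3.2812*k^4 + 1.1168*k^3 + 5.1688*k^2 - 0.3016*k - 3.376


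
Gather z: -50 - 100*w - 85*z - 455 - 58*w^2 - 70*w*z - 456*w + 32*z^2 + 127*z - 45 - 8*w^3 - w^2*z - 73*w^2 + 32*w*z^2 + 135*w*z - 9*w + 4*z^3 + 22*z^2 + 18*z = -8*w^3 - 131*w^2 - 565*w + 4*z^3 + z^2*(32*w + 54) + z*(-w^2 + 65*w + 60) - 550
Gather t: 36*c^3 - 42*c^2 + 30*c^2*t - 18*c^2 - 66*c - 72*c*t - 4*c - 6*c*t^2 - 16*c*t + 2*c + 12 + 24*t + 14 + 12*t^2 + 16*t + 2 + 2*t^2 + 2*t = 36*c^3 - 60*c^2 - 68*c + t^2*(14 - 6*c) + t*(30*c^2 - 88*c + 42) + 28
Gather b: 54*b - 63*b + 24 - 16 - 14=-9*b - 6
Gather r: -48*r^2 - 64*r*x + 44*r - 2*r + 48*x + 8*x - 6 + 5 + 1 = -48*r^2 + r*(42 - 64*x) + 56*x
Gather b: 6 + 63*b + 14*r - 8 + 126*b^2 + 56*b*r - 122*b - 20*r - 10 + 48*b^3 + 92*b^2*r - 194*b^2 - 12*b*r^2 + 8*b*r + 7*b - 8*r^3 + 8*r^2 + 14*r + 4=48*b^3 + b^2*(92*r - 68) + b*(-12*r^2 + 64*r - 52) - 8*r^3 + 8*r^2 + 8*r - 8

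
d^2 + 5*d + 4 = (d + 1)*(d + 4)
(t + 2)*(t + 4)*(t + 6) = t^3 + 12*t^2 + 44*t + 48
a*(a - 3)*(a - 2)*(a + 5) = a^4 - 19*a^2 + 30*a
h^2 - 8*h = h*(h - 8)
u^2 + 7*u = u*(u + 7)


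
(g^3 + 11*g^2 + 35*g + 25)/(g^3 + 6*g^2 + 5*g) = (g + 5)/g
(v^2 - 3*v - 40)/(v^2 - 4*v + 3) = (v^2 - 3*v - 40)/(v^2 - 4*v + 3)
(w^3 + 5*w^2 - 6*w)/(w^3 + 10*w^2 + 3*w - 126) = w*(w - 1)/(w^2 + 4*w - 21)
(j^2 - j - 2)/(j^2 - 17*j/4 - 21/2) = 4*(-j^2 + j + 2)/(-4*j^2 + 17*j + 42)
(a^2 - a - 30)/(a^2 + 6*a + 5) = (a - 6)/(a + 1)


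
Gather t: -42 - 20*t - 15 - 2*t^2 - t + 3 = -2*t^2 - 21*t - 54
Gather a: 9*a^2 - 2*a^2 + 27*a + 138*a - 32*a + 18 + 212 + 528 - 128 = 7*a^2 + 133*a + 630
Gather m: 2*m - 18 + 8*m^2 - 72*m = 8*m^2 - 70*m - 18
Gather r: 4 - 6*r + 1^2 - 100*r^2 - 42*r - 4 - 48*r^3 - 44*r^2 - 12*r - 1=-48*r^3 - 144*r^2 - 60*r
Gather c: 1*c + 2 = c + 2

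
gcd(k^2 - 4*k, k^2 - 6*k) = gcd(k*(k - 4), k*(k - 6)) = k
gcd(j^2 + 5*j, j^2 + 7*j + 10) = j + 5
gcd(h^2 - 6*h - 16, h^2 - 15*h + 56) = h - 8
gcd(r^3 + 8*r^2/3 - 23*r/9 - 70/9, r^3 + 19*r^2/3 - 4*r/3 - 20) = r^2 + r/3 - 10/3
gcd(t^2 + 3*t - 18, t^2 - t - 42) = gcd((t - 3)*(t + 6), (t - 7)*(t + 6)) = t + 6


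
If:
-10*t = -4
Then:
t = 2/5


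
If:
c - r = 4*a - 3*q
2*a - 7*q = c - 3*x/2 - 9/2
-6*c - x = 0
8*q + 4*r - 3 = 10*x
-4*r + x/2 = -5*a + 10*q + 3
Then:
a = 5937/5408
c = 219/5408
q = 1215/1352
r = -8949/5408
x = -657/2704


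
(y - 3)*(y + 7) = y^2 + 4*y - 21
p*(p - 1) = p^2 - p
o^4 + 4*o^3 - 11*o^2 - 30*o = o*(o - 3)*(o + 2)*(o + 5)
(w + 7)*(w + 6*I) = w^2 + 7*w + 6*I*w + 42*I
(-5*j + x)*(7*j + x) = -35*j^2 + 2*j*x + x^2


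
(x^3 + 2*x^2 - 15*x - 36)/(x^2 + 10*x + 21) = (x^2 - x - 12)/(x + 7)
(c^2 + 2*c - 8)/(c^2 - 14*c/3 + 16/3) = 3*(c + 4)/(3*c - 8)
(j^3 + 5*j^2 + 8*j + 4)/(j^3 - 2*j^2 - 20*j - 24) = (j + 1)/(j - 6)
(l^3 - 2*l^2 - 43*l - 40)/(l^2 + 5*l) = l - 7 - 8/l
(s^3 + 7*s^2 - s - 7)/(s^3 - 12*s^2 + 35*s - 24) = (s^2 + 8*s + 7)/(s^2 - 11*s + 24)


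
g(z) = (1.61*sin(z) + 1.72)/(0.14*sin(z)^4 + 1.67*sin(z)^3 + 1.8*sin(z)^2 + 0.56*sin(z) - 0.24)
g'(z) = (1.61*sin(z) + 1.72)*(-0.56*sin(z)^3*cos(z) - 5.01*sin(z)^2*cos(z) - 3.6*sin(z)*cos(z) - 0.56*cos(z))/(0.14*sin(z)^4 + 1.67*sin(z)^3 + 1.8*sin(z)^2 + 0.56*sin(z) - 0.24)^2 + 1.61*cos(z)/(0.14*sin(z)^4 + 1.67*sin(z)^3 + 1.8*sin(z)^2 + 0.56*sin(z) - 0.24) = -(0.6762*sin(z)^4 + 6.3406*sin(z)^3 + 11.5152*sin(z)^2 + 6.192*sin(z) + 1.3496)*cos(z)/(0.14*sin(z)^4 + 1.67*sin(z)^3 + 1.8*sin(z)^2 + 0.56*sin(z) - 0.24)^2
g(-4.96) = 0.90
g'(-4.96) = -0.45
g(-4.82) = 0.86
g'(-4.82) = -0.18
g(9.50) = -5.87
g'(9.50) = 12.70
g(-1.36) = -0.29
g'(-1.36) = -0.83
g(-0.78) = -2.03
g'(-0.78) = -5.49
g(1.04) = 1.14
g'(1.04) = -1.34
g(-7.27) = -1.06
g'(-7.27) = -3.67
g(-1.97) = -0.55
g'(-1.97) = 1.96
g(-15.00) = -2.43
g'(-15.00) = 5.63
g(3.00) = -16.18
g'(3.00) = 168.81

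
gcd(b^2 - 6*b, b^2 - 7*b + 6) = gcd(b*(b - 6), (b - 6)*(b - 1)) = b - 6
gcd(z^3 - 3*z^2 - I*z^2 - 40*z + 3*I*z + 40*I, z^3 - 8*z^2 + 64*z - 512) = z - 8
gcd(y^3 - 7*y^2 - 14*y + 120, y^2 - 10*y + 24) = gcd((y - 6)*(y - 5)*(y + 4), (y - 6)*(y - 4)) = y - 6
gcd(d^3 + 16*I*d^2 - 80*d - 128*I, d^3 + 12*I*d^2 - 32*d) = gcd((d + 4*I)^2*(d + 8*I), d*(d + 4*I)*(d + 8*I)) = d^2 + 12*I*d - 32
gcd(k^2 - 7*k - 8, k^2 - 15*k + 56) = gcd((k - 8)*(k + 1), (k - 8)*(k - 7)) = k - 8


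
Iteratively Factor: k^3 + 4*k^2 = (k)*(k^2 + 4*k) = k*(k + 4)*(k)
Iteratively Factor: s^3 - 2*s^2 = (s)*(s^2 - 2*s) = s^2*(s - 2)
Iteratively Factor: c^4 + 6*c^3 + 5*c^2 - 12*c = (c)*(c^3 + 6*c^2 + 5*c - 12) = c*(c + 3)*(c^2 + 3*c - 4) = c*(c - 1)*(c + 3)*(c + 4)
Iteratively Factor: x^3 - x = (x + 1)*(x^2 - x) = x*(x + 1)*(x - 1)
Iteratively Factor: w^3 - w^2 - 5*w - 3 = (w + 1)*(w^2 - 2*w - 3) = (w + 1)^2*(w - 3)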